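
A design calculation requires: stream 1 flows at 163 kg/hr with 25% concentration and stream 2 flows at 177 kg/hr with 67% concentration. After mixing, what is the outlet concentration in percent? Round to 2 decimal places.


Mass balance on solute: F1*x1 + F2*x2 = F3*x3
F3 = F1 + F2 = 163 + 177 = 340 kg/hr
x3 = (F1*x1 + F2*x2)/F3
x3 = (163*0.25 + 177*0.67) / 340
x3 = 46.86%


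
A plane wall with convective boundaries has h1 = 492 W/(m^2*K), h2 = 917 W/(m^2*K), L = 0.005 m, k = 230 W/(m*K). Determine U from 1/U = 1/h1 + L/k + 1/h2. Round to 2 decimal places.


1/U = 1/h1 + L/k + 1/h2
1/U = 1/492 + 0.005/230 + 1/917
1/U = 0.0020325203 + 2.17391e-05 + 0.0010905125
1/U = 0.0031447719
U = 317.99 W/(m^2*K)


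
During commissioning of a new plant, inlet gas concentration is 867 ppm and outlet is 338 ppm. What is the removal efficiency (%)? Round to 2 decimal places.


Efficiency = (G_in - G_out) / G_in * 100%
Efficiency = (867 - 338) / 867 * 100
Efficiency = 529 / 867 * 100
Efficiency = 61.01%


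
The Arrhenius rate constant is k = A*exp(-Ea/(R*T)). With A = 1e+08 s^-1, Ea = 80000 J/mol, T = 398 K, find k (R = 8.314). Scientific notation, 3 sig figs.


k = A * exp(-Ea/(R*T))
k = 1e+08 * exp(-80000 / (8.314 * 398))
k = 1e+08 * exp(-24.176693)
k = 3.16e-03


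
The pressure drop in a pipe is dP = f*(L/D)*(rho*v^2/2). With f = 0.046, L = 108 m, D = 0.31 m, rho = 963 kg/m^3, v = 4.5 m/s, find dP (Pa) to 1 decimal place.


dP = f * (L/D) * (rho*v^2/2)
dP = 0.046 * (108/0.31) * (963*4.5^2/2)
L/D = 348.38709677
rho*v^2/2 = 963*20.25/2 = 9750.375
dP = 0.046 * 348.38709677 * 9750.375
dP = 156257.6 Pa


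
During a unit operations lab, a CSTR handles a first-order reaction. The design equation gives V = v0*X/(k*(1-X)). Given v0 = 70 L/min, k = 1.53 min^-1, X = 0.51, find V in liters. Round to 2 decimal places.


V = v0 * X / (k * (1 - X))
V = 70 * 0.51 / (1.53 * (1 - 0.51))
V = 35.7 / (1.53 * 0.49)
V = 35.7 / 0.7497
V = 47.62 L


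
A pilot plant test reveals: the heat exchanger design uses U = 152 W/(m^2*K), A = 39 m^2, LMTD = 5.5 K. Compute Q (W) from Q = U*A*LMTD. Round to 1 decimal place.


Q = U * A * LMTD
Q = 152 * 39 * 5.5
Q = 32604.0 W


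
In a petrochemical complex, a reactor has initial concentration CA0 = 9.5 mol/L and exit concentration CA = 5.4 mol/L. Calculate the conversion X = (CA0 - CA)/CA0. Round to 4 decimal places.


X = (CA0 - CA) / CA0
X = (9.5 - 5.4) / 9.5
X = 4.1 / 9.5
X = 0.4316


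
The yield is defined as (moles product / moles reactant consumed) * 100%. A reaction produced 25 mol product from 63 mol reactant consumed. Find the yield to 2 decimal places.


Yield = (moles product / moles consumed) * 100%
Yield = (25 / 63) * 100
Yield = 0.3968 * 100
Yield = 39.68%


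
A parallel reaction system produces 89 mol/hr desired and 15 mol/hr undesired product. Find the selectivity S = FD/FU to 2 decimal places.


S = desired product rate / undesired product rate
S = 89 / 15
S = 5.93


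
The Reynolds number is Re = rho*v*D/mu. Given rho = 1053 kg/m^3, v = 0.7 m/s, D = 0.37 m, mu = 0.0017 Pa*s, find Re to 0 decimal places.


Re = rho * v * D / mu
Re = 1053 * 0.7 * 0.37 / 0.0017
Re = 272.727 / 0.0017
Re = 160428


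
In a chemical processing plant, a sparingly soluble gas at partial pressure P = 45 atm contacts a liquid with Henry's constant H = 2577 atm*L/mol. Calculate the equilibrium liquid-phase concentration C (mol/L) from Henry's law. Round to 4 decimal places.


C = P / H
C = 45 / 2577
C = 0.0175 mol/L


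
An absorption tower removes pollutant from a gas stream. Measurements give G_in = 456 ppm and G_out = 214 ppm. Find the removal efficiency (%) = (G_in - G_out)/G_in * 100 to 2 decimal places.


Efficiency = (G_in - G_out) / G_in * 100%
Efficiency = (456 - 214) / 456 * 100
Efficiency = 242 / 456 * 100
Efficiency = 53.07%


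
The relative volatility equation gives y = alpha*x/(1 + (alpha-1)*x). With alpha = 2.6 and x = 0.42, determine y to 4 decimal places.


y = alpha*x / (1 + (alpha-1)*x)
y = 2.6*0.42 / (1 + (2.6-1)*0.42)
y = 1.092 / (1 + 0.672)
y = 1.092 / 1.672
y = 0.6531


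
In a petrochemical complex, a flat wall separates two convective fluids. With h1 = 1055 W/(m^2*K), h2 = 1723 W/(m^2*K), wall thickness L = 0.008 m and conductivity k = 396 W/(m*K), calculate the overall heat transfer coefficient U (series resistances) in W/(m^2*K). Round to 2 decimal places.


1/U = 1/h1 + L/k + 1/h2
1/U = 1/1055 + 0.008/396 + 1/1723
1/U = 0.0009478673 + 2.0202e-05 + 0.0005803831
1/U = 0.0015484524
U = 645.81 W/(m^2*K)


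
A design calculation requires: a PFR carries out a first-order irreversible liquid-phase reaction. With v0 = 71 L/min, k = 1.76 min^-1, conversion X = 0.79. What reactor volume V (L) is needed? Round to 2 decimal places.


V = (v0/k) * ln(1/(1-X))
V = (71/1.76) * ln(1/(1-0.79))
V = 40.340909 * ln(4.761905)
V = 40.340909 * 1.560648
V = 62.96 L


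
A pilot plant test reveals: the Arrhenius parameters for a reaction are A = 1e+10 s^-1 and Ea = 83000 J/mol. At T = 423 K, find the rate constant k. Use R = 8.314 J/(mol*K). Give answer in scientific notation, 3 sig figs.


k = A * exp(-Ea/(R*T))
k = 1e+10 * exp(-83000 / (8.314 * 423))
k = 1e+10 * exp(-23.600853)
k = 5.63e-01


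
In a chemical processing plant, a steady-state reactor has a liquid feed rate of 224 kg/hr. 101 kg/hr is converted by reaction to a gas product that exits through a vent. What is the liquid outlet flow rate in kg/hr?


Steady-state mass balance on the main outlet: F_out = F_in - F_removed
F_out = 224 - 101
F_out = 123 kg/hr


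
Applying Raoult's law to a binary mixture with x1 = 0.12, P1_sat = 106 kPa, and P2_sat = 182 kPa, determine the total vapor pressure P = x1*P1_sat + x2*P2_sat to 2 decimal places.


P = x1*P1_sat + x2*P2_sat
x2 = 1 - x1 = 1 - 0.12 = 0.88
P = 0.12*106 + 0.88*182
P = 12.72 + 160.16
P = 172.88 kPa


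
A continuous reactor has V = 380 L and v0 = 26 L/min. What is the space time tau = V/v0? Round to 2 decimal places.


tau = V / v0
tau = 380 / 26
tau = 14.62 min


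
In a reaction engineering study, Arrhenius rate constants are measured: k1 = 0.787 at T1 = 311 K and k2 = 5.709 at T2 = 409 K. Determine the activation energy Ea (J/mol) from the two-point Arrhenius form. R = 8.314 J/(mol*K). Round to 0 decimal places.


Ea = R * ln(k2/k1) / (1/T1 - 1/T2)
ln(k2/k1) = ln(5.709/0.787) = 1.9815709
1/T1 - 1/T2 = 1/311 - 1/409 = 0.000770446309
Ea = 8.314 * 1.9815709 / 0.000770446309
Ea = 21383 J/mol


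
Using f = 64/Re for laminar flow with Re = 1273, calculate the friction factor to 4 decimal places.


f = 64 / Re
f = 64 / 1273
f = 0.0503


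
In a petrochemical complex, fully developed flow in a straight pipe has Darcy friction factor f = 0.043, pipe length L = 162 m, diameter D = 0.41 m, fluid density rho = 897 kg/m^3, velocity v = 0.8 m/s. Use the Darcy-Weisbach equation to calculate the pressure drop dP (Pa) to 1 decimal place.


dP = f * (L/D) * (rho*v^2/2)
dP = 0.043 * (162/0.41) * (897*0.8^2/2)
L/D = 395.12195122
rho*v^2/2 = 897*0.64/2 = 287.04
dP = 0.043 * 395.12195122 * 287.04
dP = 4876.9 Pa


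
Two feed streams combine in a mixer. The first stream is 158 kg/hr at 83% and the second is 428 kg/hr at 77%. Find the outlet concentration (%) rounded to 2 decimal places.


Mass balance on solute: F1*x1 + F2*x2 = F3*x3
F3 = F1 + F2 = 158 + 428 = 586 kg/hr
x3 = (F1*x1 + F2*x2)/F3
x3 = (158*0.83 + 428*0.77) / 586
x3 = 78.62%


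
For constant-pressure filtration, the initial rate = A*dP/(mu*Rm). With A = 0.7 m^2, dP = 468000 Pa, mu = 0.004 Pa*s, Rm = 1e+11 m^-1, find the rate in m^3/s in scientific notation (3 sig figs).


rate = A * dP / (mu * Rm)
rate = 0.7 * 468000 / (0.004 * 1e+11)
rate = 327600.0 / 4.000e+08
rate = 8.19e-04 m^3/s


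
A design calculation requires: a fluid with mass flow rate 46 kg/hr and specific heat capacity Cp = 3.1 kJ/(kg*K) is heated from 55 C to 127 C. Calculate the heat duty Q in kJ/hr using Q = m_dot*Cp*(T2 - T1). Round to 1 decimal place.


Q = m_dot * Cp * (T2 - T1)
Q = 46 * 3.1 * (127 - 55)
Q = 46 * 3.1 * 72
Q = 10267.2 kJ/hr


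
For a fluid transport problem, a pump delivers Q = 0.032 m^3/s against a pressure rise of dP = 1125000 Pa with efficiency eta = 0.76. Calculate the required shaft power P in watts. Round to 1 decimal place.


P = Q * dP / eta
P = 0.032 * 1125000 / 0.76
P = 36000.0 / 0.76
P = 47368.4 W


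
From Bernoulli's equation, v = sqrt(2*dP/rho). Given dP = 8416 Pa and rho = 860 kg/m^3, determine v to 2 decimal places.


v = sqrt(2*dP/rho)
v = sqrt(2*8416/860)
v = sqrt(19.572093)
v = 4.42 m/s


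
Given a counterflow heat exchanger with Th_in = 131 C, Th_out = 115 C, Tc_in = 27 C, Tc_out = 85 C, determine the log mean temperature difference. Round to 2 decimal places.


dT1 = Th_in - Tc_out = 131 - 85 = 46
dT2 = Th_out - Tc_in = 115 - 27 = 88
LMTD = (dT1 - dT2) / ln(dT1/dT2)
LMTD = (46 - 88) / ln(46/88)
LMTD = 64.75 K


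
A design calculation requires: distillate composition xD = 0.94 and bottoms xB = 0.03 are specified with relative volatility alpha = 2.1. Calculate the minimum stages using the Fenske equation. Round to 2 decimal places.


N_min = ln((xD*(1-xB))/(xB*(1-xD))) / ln(alpha)
Numerator inside ln: 0.9118 / 0.0018 = 506.555556
ln(506.555556) = 6.227634
ln(alpha) = ln(2.1) = 0.741937
N_min = 6.227634 / 0.741937 = 8.39


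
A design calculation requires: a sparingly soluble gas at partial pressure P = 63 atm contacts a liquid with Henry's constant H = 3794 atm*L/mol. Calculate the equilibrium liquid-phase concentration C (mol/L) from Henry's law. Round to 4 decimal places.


C = P / H
C = 63 / 3794
C = 0.0166 mol/L


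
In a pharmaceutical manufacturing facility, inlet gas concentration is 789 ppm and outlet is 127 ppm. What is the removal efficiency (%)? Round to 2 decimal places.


Efficiency = (G_in - G_out) / G_in * 100%
Efficiency = (789 - 127) / 789 * 100
Efficiency = 662 / 789 * 100
Efficiency = 83.90%


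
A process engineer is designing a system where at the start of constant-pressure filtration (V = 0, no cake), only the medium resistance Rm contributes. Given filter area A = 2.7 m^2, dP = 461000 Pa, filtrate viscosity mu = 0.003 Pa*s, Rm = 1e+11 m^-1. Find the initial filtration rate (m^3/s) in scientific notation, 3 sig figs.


rate = A * dP / (mu * Rm)
rate = 2.7 * 461000 / (0.003 * 1e+11)
rate = 1244700.0 / 3.000e+08
rate = 4.15e-03 m^3/s


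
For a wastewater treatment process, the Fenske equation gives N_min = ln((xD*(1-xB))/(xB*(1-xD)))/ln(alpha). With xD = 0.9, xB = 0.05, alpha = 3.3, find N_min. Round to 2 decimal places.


N_min = ln((xD*(1-xB))/(xB*(1-xD))) / ln(alpha)
Numerator inside ln: 0.855 / 0.005 = 171.0
ln(171.0) = 5.141664
ln(alpha) = ln(3.3) = 1.193922
N_min = 5.141664 / 1.193922 = 4.31


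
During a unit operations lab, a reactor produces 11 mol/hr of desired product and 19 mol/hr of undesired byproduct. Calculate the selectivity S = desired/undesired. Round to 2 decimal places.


S = desired product rate / undesired product rate
S = 11 / 19
S = 0.58


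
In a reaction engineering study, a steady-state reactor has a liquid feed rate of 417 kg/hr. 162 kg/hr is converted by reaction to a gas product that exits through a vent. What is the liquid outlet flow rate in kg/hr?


Steady-state mass balance on the main outlet: F_out = F_in - F_removed
F_out = 417 - 162
F_out = 255 kg/hr


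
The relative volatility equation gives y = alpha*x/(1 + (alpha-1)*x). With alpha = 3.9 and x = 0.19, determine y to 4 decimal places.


y = alpha*x / (1 + (alpha-1)*x)
y = 3.9*0.19 / (1 + (3.9-1)*0.19)
y = 0.741 / (1 + 0.551)
y = 0.741 / 1.551
y = 0.4778


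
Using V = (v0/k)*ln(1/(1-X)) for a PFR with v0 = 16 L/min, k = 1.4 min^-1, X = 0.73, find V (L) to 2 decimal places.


V = (v0/k) * ln(1/(1-X))
V = (16/1.4) * ln(1/(1-0.73))
V = 11.428571 * ln(3.703704)
V = 11.428571 * 1.309333
V = 14.96 L


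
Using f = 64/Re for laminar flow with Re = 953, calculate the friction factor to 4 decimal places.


f = 64 / Re
f = 64 / 953
f = 0.0672


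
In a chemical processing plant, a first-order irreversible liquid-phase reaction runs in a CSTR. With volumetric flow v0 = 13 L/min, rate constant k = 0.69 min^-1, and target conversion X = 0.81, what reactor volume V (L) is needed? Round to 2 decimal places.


V = v0 * X / (k * (1 - X))
V = 13 * 0.81 / (0.69 * (1 - 0.81))
V = 10.53 / (0.69 * 0.19)
V = 10.53 / 0.1311
V = 80.32 L


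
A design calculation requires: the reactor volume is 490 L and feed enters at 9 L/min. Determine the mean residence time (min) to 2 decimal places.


tau = V / v0
tau = 490 / 9
tau = 54.44 min


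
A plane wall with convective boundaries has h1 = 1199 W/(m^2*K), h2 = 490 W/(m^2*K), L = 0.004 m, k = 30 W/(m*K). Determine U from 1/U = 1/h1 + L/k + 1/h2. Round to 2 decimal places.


1/U = 1/h1 + L/k + 1/h2
1/U = 1/1199 + 0.004/30 + 1/490
1/U = 0.0008340284 + 0.0001333333 + 0.0020408163
1/U = 0.003008178
U = 332.43 W/(m^2*K)


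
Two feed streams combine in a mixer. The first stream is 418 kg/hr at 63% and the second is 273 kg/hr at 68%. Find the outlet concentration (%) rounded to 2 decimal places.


Mass balance on solute: F1*x1 + F2*x2 = F3*x3
F3 = F1 + F2 = 418 + 273 = 691 kg/hr
x3 = (F1*x1 + F2*x2)/F3
x3 = (418*0.63 + 273*0.68) / 691
x3 = 64.98%


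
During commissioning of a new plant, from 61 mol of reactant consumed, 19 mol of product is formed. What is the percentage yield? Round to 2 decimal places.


Yield = (moles product / moles consumed) * 100%
Yield = (19 / 61) * 100
Yield = 0.3115 * 100
Yield = 31.15%


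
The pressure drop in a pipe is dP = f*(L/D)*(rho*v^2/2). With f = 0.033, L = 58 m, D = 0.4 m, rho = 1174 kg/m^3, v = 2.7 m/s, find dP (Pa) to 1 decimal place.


dP = f * (L/D) * (rho*v^2/2)
dP = 0.033 * (58/0.4) * (1174*2.7^2/2)
L/D = 145.0
rho*v^2/2 = 1174*7.29/2 = 4279.23
dP = 0.033 * 145.0 * 4279.23
dP = 20476.1 Pa


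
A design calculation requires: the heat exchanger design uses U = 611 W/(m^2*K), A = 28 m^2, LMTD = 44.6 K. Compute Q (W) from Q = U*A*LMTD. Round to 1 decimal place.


Q = U * A * LMTD
Q = 611 * 28 * 44.6
Q = 763016.8 W


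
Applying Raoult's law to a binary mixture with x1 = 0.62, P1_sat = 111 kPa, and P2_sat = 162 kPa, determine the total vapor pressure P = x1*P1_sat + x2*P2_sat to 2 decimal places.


P = x1*P1_sat + x2*P2_sat
x2 = 1 - x1 = 1 - 0.62 = 0.38
P = 0.62*111 + 0.38*162
P = 68.82 + 61.56
P = 130.38 kPa


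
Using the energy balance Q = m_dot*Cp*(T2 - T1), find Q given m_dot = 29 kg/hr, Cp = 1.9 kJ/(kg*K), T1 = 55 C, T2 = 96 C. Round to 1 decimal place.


Q = m_dot * Cp * (T2 - T1)
Q = 29 * 1.9 * (96 - 55)
Q = 29 * 1.9 * 41
Q = 2259.1 kJ/hr


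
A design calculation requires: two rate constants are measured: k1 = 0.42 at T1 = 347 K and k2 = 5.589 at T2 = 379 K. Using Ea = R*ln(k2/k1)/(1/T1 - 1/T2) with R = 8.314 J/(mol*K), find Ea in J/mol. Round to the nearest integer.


Ea = R * ln(k2/k1) / (1/T1 - 1/T2)
ln(k2/k1) = ln(5.589/0.42) = 2.5883009
1/T1 - 1/T2 = 1/347 - 1/379 = 0.000243321953
Ea = 8.314 * 2.5883009 / 0.000243321953
Ea = 88439 J/mol


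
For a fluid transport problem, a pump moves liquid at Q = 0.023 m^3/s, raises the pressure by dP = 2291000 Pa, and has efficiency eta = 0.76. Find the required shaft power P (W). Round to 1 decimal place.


P = Q * dP / eta
P = 0.023 * 2291000 / 0.76
P = 52693.0 / 0.76
P = 69332.9 W


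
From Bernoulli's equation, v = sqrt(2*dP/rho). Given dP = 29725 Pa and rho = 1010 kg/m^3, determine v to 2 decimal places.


v = sqrt(2*dP/rho)
v = sqrt(2*29725/1010)
v = sqrt(58.861386)
v = 7.67 m/s


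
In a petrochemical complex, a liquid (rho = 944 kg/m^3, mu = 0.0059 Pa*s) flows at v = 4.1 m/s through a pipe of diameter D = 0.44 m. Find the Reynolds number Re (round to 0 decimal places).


Re = rho * v * D / mu
Re = 944 * 4.1 * 0.44 / 0.0059
Re = 1702.976 / 0.0059
Re = 288640


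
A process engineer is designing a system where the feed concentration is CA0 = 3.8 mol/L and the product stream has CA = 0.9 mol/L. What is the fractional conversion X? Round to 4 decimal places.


X = (CA0 - CA) / CA0
X = (3.8 - 0.9) / 3.8
X = 2.9 / 3.8
X = 0.7632


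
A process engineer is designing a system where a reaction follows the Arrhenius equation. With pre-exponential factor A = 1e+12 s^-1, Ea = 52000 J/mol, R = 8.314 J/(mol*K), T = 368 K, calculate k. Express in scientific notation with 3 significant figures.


k = A * exp(-Ea/(R*T))
k = 1e+12 * exp(-52000 / (8.314 * 368))
k = 1e+12 * exp(-16.995952)
k = 4.16e+04


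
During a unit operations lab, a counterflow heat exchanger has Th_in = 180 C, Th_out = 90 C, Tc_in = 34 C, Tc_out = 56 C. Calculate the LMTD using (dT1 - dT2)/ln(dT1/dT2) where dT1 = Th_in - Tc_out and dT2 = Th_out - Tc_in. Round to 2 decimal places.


dT1 = Th_in - Tc_out = 180 - 56 = 124
dT2 = Th_out - Tc_in = 90 - 34 = 56
LMTD = (dT1 - dT2) / ln(dT1/dT2)
LMTD = (124 - 56) / ln(124/56)
LMTD = 85.54 K


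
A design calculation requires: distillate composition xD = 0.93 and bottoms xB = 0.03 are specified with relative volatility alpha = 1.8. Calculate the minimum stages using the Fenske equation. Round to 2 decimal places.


N_min = ln((xD*(1-xB))/(xB*(1-xD))) / ln(alpha)
Numerator inside ln: 0.9021 / 0.0021 = 429.571429
ln(429.571429) = 6.062788
ln(alpha) = ln(1.8) = 0.587787
N_min = 6.062788 / 0.587787 = 10.31


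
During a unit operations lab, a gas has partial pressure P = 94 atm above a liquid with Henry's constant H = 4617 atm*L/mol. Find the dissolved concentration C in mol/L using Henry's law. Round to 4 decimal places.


C = P / H
C = 94 / 4617
C = 0.0204 mol/L


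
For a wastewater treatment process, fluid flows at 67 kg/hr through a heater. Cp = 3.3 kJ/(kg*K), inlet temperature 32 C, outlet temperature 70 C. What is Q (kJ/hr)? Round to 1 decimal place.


Q = m_dot * Cp * (T2 - T1)
Q = 67 * 3.3 * (70 - 32)
Q = 67 * 3.3 * 38
Q = 8401.8 kJ/hr


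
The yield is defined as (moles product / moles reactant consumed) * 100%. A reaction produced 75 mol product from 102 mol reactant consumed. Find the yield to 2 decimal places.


Yield = (moles product / moles consumed) * 100%
Yield = (75 / 102) * 100
Yield = 0.7353 * 100
Yield = 73.53%


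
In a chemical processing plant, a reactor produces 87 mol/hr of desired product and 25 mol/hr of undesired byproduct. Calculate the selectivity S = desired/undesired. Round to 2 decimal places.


S = desired product rate / undesired product rate
S = 87 / 25
S = 3.48


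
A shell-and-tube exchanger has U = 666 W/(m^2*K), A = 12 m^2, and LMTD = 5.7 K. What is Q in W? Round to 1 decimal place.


Q = U * A * LMTD
Q = 666 * 12 * 5.7
Q = 45554.4 W


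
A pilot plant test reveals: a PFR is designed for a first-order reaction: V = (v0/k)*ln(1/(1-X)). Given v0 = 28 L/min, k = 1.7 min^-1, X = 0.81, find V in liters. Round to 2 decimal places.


V = (v0/k) * ln(1/(1-X))
V = (28/1.7) * ln(1/(1-0.81))
V = 16.470588 * ln(5.263158)
V = 16.470588 * 1.660731
V = 27.35 L


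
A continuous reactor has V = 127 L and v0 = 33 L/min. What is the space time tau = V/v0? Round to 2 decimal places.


tau = V / v0
tau = 127 / 33
tau = 3.85 min


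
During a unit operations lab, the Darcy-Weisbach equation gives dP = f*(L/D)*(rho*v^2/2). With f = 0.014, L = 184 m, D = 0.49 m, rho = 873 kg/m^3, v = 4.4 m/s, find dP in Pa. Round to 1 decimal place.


dP = f * (L/D) * (rho*v^2/2)
dP = 0.014 * (184/0.49) * (873*4.4^2/2)
L/D = 375.51020408
rho*v^2/2 = 873*19.36/2 = 8450.64
dP = 0.014 * 375.51020408 * 8450.64
dP = 44426.2 Pa


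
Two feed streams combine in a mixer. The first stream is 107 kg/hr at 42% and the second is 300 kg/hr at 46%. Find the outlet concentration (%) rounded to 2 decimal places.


Mass balance on solute: F1*x1 + F2*x2 = F3*x3
F3 = F1 + F2 = 107 + 300 = 407 kg/hr
x3 = (F1*x1 + F2*x2)/F3
x3 = (107*0.42 + 300*0.46) / 407
x3 = 44.95%


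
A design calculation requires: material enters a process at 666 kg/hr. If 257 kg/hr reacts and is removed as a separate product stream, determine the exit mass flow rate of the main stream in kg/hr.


Steady-state mass balance on the main outlet: F_out = F_in - F_removed
F_out = 666 - 257
F_out = 409 kg/hr


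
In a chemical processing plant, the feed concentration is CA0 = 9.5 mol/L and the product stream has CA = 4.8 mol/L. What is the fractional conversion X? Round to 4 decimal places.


X = (CA0 - CA) / CA0
X = (9.5 - 4.8) / 9.5
X = 4.7 / 9.5
X = 0.4947


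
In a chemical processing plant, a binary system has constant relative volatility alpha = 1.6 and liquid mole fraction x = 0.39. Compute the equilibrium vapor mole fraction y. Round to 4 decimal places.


y = alpha*x / (1 + (alpha-1)*x)
y = 1.6*0.39 / (1 + (1.6-1)*0.39)
y = 0.624 / (1 + 0.234)
y = 0.624 / 1.234
y = 0.5057


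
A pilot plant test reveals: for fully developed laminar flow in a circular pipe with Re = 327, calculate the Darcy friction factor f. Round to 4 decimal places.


f = 64 / Re
f = 64 / 327
f = 0.1957


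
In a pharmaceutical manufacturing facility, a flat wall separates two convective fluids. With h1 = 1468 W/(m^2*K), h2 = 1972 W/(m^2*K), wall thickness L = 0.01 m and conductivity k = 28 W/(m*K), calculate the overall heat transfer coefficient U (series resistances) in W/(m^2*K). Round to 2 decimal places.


1/U = 1/h1 + L/k + 1/h2
1/U = 1/1468 + 0.01/28 + 1/1972
1/U = 0.0006811989 + 0.0003571429 + 0.0005070994
1/U = 0.0015454412
U = 647.06 W/(m^2*K)


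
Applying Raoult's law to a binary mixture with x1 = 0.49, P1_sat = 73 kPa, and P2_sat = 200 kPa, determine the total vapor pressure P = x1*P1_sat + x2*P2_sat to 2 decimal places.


P = x1*P1_sat + x2*P2_sat
x2 = 1 - x1 = 1 - 0.49 = 0.51
P = 0.49*73 + 0.51*200
P = 35.77 + 102.0
P = 137.77 kPa


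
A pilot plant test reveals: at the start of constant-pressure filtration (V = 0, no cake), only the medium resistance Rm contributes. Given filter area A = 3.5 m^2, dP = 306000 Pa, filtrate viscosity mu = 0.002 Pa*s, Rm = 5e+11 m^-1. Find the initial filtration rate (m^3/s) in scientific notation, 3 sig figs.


rate = A * dP / (mu * Rm)
rate = 3.5 * 306000 / (0.002 * 5e+11)
rate = 1071000.0 / 1.000e+09
rate = 1.07e-03 m^3/s


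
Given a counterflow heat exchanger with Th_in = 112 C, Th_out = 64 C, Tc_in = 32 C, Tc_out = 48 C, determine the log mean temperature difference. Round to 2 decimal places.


dT1 = Th_in - Tc_out = 112 - 48 = 64
dT2 = Th_out - Tc_in = 64 - 32 = 32
LMTD = (dT1 - dT2) / ln(dT1/dT2)
LMTD = (64 - 32) / ln(64/32)
LMTD = 46.17 K


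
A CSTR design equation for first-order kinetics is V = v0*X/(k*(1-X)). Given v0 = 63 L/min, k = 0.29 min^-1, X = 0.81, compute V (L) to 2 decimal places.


V = v0 * X / (k * (1 - X))
V = 63 * 0.81 / (0.29 * (1 - 0.81))
V = 51.03 / (0.29 * 0.19)
V = 51.03 / 0.0551
V = 926.13 L


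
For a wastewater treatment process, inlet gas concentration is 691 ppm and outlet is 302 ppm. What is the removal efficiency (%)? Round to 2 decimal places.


Efficiency = (G_in - G_out) / G_in * 100%
Efficiency = (691 - 302) / 691 * 100
Efficiency = 389 / 691 * 100
Efficiency = 56.30%


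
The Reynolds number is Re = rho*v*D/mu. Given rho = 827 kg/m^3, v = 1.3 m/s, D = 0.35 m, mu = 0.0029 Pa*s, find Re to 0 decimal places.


Re = rho * v * D / mu
Re = 827 * 1.3 * 0.35 / 0.0029
Re = 376.285 / 0.0029
Re = 129753


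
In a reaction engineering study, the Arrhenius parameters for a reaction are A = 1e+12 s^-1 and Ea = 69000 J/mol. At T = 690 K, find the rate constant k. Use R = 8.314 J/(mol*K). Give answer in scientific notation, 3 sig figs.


k = A * exp(-Ea/(R*T))
k = 1e+12 * exp(-69000 / (8.314 * 690))
k = 1e+12 * exp(-12.027905)
k = 5.98e+06


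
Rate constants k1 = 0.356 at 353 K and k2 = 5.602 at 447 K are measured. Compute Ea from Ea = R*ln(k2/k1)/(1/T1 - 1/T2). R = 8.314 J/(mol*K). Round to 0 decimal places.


Ea = R * ln(k2/k1) / (1/T1 - 1/T2)
ln(k2/k1) = ln(5.602/0.356) = 2.7559482
1/T1 - 1/T2 = 1/353 - 1/447 = 0.000595724724
Ea = 8.314 * 2.7559482 / 0.000595724724
Ea = 38462 J/mol


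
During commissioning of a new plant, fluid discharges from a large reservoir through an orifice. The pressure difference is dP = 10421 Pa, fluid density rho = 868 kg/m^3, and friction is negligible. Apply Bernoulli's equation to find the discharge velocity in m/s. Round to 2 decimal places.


v = sqrt(2*dP/rho)
v = sqrt(2*10421/868)
v = sqrt(24.011521)
v = 4.90 m/s


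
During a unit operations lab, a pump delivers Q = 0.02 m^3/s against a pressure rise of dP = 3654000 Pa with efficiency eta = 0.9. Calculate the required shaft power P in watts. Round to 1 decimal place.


P = Q * dP / eta
P = 0.02 * 3654000 / 0.9
P = 73080.0 / 0.9
P = 81200.0 W


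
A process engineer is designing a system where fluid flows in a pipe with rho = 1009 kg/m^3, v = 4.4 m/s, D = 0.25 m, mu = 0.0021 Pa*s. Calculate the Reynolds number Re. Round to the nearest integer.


Re = rho * v * D / mu
Re = 1009 * 4.4 * 0.25 / 0.0021
Re = 1109.9 / 0.0021
Re = 528524


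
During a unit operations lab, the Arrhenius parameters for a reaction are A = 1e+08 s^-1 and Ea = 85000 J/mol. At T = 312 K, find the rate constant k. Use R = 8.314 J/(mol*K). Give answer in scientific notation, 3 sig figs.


k = A * exp(-Ea/(R*T))
k = 1e+08 * exp(-85000 / (8.314 * 312))
k = 1e+08 * exp(-32.76833)
k = 5.87e-07


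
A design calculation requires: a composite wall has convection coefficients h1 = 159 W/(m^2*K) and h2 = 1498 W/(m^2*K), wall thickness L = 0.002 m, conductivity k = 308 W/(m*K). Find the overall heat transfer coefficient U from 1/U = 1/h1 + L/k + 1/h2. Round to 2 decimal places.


1/U = 1/h1 + L/k + 1/h2
1/U = 1/159 + 0.002/308 + 1/1498
1/U = 0.0062893082 + 6.4935e-06 + 0.0006675567
1/U = 0.0069633584
U = 143.61 W/(m^2*K)


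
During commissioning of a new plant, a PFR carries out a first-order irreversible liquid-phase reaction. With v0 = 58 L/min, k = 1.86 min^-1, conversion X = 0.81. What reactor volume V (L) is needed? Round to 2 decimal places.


V = (v0/k) * ln(1/(1-X))
V = (58/1.86) * ln(1/(1-0.81))
V = 31.182796 * ln(5.263158)
V = 31.182796 * 1.660731
V = 51.79 L


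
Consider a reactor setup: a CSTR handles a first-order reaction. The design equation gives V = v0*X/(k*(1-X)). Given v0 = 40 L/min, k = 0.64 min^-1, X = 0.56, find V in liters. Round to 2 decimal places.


V = v0 * X / (k * (1 - X))
V = 40 * 0.56 / (0.64 * (1 - 0.56))
V = 22.4 / (0.64 * 0.44)
V = 22.4 / 0.2816
V = 79.55 L


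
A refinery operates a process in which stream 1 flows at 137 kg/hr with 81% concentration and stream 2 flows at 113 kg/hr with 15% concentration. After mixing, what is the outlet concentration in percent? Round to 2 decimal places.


Mass balance on solute: F1*x1 + F2*x2 = F3*x3
F3 = F1 + F2 = 137 + 113 = 250 kg/hr
x3 = (F1*x1 + F2*x2)/F3
x3 = (137*0.81 + 113*0.15) / 250
x3 = 51.17%


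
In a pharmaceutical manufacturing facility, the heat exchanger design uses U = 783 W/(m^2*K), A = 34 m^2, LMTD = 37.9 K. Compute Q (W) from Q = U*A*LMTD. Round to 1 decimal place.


Q = U * A * LMTD
Q = 783 * 34 * 37.9
Q = 1008973.8 W


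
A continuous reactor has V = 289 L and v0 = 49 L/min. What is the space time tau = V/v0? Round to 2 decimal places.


tau = V / v0
tau = 289 / 49
tau = 5.90 min


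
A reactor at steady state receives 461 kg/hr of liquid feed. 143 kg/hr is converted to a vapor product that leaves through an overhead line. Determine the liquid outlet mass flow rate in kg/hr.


Steady-state mass balance on the main outlet: F_out = F_in - F_removed
F_out = 461 - 143
F_out = 318 kg/hr


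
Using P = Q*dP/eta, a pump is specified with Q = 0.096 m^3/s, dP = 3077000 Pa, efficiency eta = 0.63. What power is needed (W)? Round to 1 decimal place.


P = Q * dP / eta
P = 0.096 * 3077000 / 0.63
P = 295392.0 / 0.63
P = 468876.2 W


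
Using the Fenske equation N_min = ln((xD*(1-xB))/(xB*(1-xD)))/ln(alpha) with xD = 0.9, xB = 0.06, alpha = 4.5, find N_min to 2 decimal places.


N_min = ln((xD*(1-xB))/(xB*(1-xD))) / ln(alpha)
Numerator inside ln: 0.846 / 0.006 = 141.0
ln(141.0) = 4.94876
ln(alpha) = ln(4.5) = 1.504077
N_min = 4.94876 / 1.504077 = 3.29


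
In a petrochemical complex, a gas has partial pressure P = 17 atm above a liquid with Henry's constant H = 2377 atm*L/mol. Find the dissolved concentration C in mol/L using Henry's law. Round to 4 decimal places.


C = P / H
C = 17 / 2377
C = 0.0072 mol/L


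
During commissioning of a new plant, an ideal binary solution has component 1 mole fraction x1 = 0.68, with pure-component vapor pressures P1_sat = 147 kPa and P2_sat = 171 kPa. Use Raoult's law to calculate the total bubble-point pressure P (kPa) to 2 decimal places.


P = x1*P1_sat + x2*P2_sat
x2 = 1 - x1 = 1 - 0.68 = 0.32
P = 0.68*147 + 0.32*171
P = 99.96 + 54.72
P = 154.68 kPa


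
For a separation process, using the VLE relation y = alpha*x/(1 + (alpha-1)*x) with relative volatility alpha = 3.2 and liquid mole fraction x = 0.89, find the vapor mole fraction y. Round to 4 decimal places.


y = alpha*x / (1 + (alpha-1)*x)
y = 3.2*0.89 / (1 + (3.2-1)*0.89)
y = 2.848 / (1 + 1.958)
y = 2.848 / 2.958
y = 0.9628


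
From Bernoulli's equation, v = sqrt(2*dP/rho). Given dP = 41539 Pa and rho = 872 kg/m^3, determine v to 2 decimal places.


v = sqrt(2*dP/rho)
v = sqrt(2*41539/872)
v = sqrt(95.272936)
v = 9.76 m/s


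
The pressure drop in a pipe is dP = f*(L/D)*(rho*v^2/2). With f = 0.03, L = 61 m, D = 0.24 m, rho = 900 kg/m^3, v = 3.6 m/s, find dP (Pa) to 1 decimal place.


dP = f * (L/D) * (rho*v^2/2)
dP = 0.03 * (61/0.24) * (900*3.6^2/2)
L/D = 254.16666667
rho*v^2/2 = 900*12.96/2 = 5832.0
dP = 0.03 * 254.16666667 * 5832.0
dP = 44469.0 Pa


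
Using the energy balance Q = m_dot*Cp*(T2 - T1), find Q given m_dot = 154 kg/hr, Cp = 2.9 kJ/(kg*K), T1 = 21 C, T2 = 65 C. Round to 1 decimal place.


Q = m_dot * Cp * (T2 - T1)
Q = 154 * 2.9 * (65 - 21)
Q = 154 * 2.9 * 44
Q = 19650.4 kJ/hr


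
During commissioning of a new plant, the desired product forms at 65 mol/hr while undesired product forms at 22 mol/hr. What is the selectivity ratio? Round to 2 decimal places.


S = desired product rate / undesired product rate
S = 65 / 22
S = 2.95


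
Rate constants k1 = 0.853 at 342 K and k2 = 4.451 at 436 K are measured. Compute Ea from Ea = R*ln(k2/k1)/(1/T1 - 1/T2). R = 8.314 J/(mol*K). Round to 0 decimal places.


Ea = R * ln(k2/k1) / (1/T1 - 1/T2)
ln(k2/k1) = ln(4.451/0.853) = 1.6521245
1/T1 - 1/T2 = 1/342 - 1/436 = 0.000630398627
Ea = 8.314 * 1.6521245 / 0.000630398627
Ea = 21789 J/mol


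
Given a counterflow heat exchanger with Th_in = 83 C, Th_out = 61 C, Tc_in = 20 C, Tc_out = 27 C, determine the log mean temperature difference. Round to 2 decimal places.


dT1 = Th_in - Tc_out = 83 - 27 = 56
dT2 = Th_out - Tc_in = 61 - 20 = 41
LMTD = (dT1 - dT2) / ln(dT1/dT2)
LMTD = (56 - 41) / ln(56/41)
LMTD = 48.11 K


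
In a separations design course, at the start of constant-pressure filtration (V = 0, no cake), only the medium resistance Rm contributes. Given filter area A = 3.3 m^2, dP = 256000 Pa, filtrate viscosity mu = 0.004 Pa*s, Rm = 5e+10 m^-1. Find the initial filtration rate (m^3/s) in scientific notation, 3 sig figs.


rate = A * dP / (mu * Rm)
rate = 3.3 * 256000 / (0.004 * 5e+10)
rate = 844800.0 / 2.000e+08
rate = 4.22e-03 m^3/s


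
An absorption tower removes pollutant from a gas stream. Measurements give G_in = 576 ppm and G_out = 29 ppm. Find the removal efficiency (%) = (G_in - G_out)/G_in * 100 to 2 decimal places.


Efficiency = (G_in - G_out) / G_in * 100%
Efficiency = (576 - 29) / 576 * 100
Efficiency = 547 / 576 * 100
Efficiency = 94.97%


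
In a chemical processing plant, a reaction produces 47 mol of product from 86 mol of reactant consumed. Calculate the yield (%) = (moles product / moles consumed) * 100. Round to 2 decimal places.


Yield = (moles product / moles consumed) * 100%
Yield = (47 / 86) * 100
Yield = 0.5465 * 100
Yield = 54.65%


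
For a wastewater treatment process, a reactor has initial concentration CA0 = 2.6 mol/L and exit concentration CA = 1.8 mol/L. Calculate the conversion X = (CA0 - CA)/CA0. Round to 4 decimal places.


X = (CA0 - CA) / CA0
X = (2.6 - 1.8) / 2.6
X = 0.8 / 2.6
X = 0.3077


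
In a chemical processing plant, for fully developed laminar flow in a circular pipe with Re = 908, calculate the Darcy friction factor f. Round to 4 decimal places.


f = 64 / Re
f = 64 / 908
f = 0.0705


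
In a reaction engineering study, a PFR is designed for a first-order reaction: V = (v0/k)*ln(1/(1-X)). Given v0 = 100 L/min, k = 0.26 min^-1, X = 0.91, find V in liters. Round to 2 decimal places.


V = (v0/k) * ln(1/(1-X))
V = (100/0.26) * ln(1/(1-0.91))
V = 384.615385 * ln(11.111111)
V = 384.615385 * 2.407946
V = 926.13 L


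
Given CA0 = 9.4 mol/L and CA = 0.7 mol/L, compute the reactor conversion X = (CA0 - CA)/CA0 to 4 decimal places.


X = (CA0 - CA) / CA0
X = (9.4 - 0.7) / 9.4
X = 8.7 / 9.4
X = 0.9255


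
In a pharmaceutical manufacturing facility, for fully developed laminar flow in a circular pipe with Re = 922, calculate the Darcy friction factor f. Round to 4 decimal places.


f = 64 / Re
f = 64 / 922
f = 0.0694


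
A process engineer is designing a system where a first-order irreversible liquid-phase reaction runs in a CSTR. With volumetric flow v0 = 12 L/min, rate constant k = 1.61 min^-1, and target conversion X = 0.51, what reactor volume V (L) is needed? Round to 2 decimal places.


V = v0 * X / (k * (1 - X))
V = 12 * 0.51 / (1.61 * (1 - 0.51))
V = 6.12 / (1.61 * 0.49)
V = 6.12 / 0.7889
V = 7.76 L


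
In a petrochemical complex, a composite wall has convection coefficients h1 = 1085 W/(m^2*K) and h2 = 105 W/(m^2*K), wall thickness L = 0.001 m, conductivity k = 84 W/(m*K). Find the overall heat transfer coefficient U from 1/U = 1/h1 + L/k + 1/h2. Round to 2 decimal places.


1/U = 1/h1 + L/k + 1/h2
1/U = 1/1085 + 0.001/84 + 1/105
1/U = 0.000921659 + 1.19048e-05 + 0.0095238095
1/U = 0.0104573733
U = 95.63 W/(m^2*K)


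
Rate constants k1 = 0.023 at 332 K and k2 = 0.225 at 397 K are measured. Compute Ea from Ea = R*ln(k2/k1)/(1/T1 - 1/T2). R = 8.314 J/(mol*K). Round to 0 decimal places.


Ea = R * ln(k2/k1) / (1/T1 - 1/T2)
ln(k2/k1) = ln(0.225/0.023) = 2.2806062
1/T1 - 1/T2 = 1/332 - 1/397 = 0.000493156505
Ea = 8.314 * 2.2806062 / 0.000493156505
Ea = 38448 J/mol


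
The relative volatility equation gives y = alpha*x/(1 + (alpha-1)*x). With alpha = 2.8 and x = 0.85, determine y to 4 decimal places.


y = alpha*x / (1 + (alpha-1)*x)
y = 2.8*0.85 / (1 + (2.8-1)*0.85)
y = 2.38 / (1 + 1.53)
y = 2.38 / 2.53
y = 0.9407


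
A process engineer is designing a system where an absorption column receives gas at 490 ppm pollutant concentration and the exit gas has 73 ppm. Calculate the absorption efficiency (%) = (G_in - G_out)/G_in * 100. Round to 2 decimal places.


Efficiency = (G_in - G_out) / G_in * 100%
Efficiency = (490 - 73) / 490 * 100
Efficiency = 417 / 490 * 100
Efficiency = 85.10%


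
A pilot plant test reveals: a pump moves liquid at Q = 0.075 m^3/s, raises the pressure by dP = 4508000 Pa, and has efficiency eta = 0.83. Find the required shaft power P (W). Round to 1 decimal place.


P = Q * dP / eta
P = 0.075 * 4508000 / 0.83
P = 338100.0 / 0.83
P = 407349.4 W


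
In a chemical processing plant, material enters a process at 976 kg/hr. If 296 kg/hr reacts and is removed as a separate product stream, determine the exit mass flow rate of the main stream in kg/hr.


Steady-state mass balance on the main outlet: F_out = F_in - F_removed
F_out = 976 - 296
F_out = 680 kg/hr


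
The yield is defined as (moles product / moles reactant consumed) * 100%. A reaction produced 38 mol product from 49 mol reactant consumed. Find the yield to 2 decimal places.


Yield = (moles product / moles consumed) * 100%
Yield = (38 / 49) * 100
Yield = 0.7755 * 100
Yield = 77.55%


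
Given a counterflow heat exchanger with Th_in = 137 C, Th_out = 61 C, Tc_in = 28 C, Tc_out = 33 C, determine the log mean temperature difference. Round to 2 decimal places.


dT1 = Th_in - Tc_out = 137 - 33 = 104
dT2 = Th_out - Tc_in = 61 - 28 = 33
LMTD = (dT1 - dT2) / ln(dT1/dT2)
LMTD = (104 - 33) / ln(104/33)
LMTD = 61.85 K


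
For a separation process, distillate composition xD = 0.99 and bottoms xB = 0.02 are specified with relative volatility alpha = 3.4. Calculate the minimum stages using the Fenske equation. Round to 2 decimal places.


N_min = ln((xD*(1-xB))/(xB*(1-xD))) / ln(alpha)
Numerator inside ln: 0.9702 / 0.0002 = 4851.0
ln(4851.0) = 8.48694
ln(alpha) = ln(3.4) = 1.223775
N_min = 8.48694 / 1.223775 = 6.94


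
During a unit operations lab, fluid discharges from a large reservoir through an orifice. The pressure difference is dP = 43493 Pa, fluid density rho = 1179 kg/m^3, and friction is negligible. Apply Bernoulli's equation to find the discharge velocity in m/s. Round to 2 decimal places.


v = sqrt(2*dP/rho)
v = sqrt(2*43493/1179)
v = sqrt(73.779474)
v = 8.59 m/s


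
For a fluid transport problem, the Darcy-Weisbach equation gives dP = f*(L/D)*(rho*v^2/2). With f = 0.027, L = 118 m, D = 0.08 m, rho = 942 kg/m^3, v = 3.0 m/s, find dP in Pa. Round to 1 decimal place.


dP = f * (L/D) * (rho*v^2/2)
dP = 0.027 * (118/0.08) * (942*3.0^2/2)
L/D = 1475.0
rho*v^2/2 = 942*9.0/2 = 4239.0
dP = 0.027 * 1475.0 * 4239.0
dP = 168818.2 Pa


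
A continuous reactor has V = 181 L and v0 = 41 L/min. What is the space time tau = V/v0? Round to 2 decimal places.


tau = V / v0
tau = 181 / 41
tau = 4.41 min


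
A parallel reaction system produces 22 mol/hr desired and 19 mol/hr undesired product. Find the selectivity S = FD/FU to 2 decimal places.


S = desired product rate / undesired product rate
S = 22 / 19
S = 1.16


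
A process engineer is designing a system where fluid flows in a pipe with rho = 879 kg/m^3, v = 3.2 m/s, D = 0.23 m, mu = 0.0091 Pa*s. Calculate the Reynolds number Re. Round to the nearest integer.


Re = rho * v * D / mu
Re = 879 * 3.2 * 0.23 / 0.0091
Re = 646.944 / 0.0091
Re = 71093


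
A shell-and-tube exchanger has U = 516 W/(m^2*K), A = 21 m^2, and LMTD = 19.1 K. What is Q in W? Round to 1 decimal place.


Q = U * A * LMTD
Q = 516 * 21 * 19.1
Q = 206967.6 W


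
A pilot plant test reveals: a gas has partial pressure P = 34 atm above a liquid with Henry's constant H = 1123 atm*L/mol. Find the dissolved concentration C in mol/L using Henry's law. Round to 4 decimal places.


C = P / H
C = 34 / 1123
C = 0.0303 mol/L


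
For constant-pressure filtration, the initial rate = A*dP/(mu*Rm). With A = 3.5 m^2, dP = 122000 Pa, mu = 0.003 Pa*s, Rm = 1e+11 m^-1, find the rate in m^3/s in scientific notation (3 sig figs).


rate = A * dP / (mu * Rm)
rate = 3.5 * 122000 / (0.003 * 1e+11)
rate = 427000.0 / 3.000e+08
rate = 1.42e-03 m^3/s


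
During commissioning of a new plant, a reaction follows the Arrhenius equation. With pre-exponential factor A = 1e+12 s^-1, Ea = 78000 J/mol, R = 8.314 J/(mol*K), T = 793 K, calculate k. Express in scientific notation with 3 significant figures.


k = A * exp(-Ea/(R*T))
k = 1e+12 * exp(-78000 / (8.314 * 793))
k = 1e+12 * exp(-11.830726)
k = 7.28e+06


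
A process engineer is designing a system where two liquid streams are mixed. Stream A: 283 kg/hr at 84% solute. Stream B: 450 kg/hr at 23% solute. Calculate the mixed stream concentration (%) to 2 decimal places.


Mass balance on solute: F1*x1 + F2*x2 = F3*x3
F3 = F1 + F2 = 283 + 450 = 733 kg/hr
x3 = (F1*x1 + F2*x2)/F3
x3 = (283*0.84 + 450*0.23) / 733
x3 = 46.55%


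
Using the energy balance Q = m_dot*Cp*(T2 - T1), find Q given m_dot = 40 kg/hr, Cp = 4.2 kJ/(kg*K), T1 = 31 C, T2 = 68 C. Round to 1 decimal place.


Q = m_dot * Cp * (T2 - T1)
Q = 40 * 4.2 * (68 - 31)
Q = 40 * 4.2 * 37
Q = 6216.0 kJ/hr
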